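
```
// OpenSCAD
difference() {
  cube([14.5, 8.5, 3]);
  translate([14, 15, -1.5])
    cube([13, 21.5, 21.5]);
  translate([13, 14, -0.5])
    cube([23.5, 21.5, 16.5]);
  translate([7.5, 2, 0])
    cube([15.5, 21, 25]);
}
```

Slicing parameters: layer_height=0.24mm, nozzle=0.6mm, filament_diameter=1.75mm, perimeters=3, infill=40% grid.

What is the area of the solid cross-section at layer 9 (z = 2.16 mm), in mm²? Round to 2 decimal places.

At z = 2.16 mm: the cube (footprint 14.5×8.5) is included at this height (area 123.25 mm²); the cube at (14, 15) is present — its section is the full 13×21.5 rectangle (area 279.50 mm²); the 23.5×21.5 cube at (13, 14) contributes its full rectangle (area 505.25 mm²); the cube at (7.5, 2) is present — its section is the full 15.5×21 rectangle (area 325.50 mm²); After the difference (first − rest): starting from the 14.5×8.5 cube (123.25 mm²), the 13×21.5 cube at (14, 15) misses the remaining region (no effect); the 23.5×21.5 cube at (13, 14) misses the remaining region (no effect); the 15.5×21 cube at (7.5, 2) partially overlaps it — only the 45.50 mm² overlap (of its 325.50 mm²) is removed, clipping the outline — area = 77.75 mm². Overall, the cross-section is a single solid region. Net area = 77.75 mm².

77.75 mm²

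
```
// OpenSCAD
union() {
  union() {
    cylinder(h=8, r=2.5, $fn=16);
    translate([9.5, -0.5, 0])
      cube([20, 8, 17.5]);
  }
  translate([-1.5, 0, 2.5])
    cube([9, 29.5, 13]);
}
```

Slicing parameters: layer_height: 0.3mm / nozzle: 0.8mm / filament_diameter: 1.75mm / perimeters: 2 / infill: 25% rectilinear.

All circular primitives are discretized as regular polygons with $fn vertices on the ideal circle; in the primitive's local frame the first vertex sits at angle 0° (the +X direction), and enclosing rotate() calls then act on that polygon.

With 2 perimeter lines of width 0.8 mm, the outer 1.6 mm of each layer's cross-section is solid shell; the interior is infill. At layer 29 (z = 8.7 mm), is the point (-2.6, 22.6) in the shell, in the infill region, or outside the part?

At z = 8.7 mm: the cylinder does not reach this height (z outside [0, 8]); the 20×8 cube at (9.5, -0.5) contributes its full rectangle; Merging all regions: only the 20×8 cube at (9.5, -0.5) is present, so the union is just that shape — 1 connected region; the cube at (-1.5, 0) (footprint 9×29.5) is included at this height; Taking the union: the 2 present regions are separate (no shared area or edge), so areas and boundary lengths simply add and each stays a separate island — 2 connected regions. Overall, the cross-section has 2 separate islands. The nearest boundary edge runs (-1.50, 0.00)→(-1.50, 29.50); distance from the point to it = 1.10 mm. The point is not inside any of the regions above, so it lies outside the cross-section (1.10 mm from the nearest boundary).

outside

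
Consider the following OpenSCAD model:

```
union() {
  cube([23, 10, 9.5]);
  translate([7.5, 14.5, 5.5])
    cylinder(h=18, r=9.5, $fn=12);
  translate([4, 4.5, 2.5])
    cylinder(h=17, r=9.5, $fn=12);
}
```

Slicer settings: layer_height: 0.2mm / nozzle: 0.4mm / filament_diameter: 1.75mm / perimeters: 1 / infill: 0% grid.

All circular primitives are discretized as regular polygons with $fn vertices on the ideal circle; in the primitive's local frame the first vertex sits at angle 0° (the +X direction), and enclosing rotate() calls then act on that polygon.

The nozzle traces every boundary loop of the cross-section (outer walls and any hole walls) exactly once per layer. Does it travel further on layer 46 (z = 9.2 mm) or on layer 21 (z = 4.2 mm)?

Layer 46 (z = 9.2): the 23×10 cube contributes its full rectangle (perimeter 66.00 mm); the r=9.5 cylinder at (7.5, 14.5) contributes a regular 12-gon of circumradius 9.5 (perimeter = 2·12·9.500·sin(180°/12) = 59.01 mm); the r=9.5 cylinder at (4, 4.5) contributes a regular 12-gon of circumradius 9.5 (perimeter = 2·12·9.500·sin(180°/12) = 59.01 mm); Combining (union): the regions partially overlap (shared area 219.88 mm²), so the edge portions inside another operand are dropped and the merged outline is re-measured after clipping — boundary = 98.36 mm. So its perimeter = 98.36 mm. Layer 21 (z = 4.2): the cube (footprint 23×10) is included at this height (perimeter 66.00 mm); the cylinder at (7.5, 14.5) does not reach this height (z outside [5.5, 23.5]); the r=9.5 cylinder at (4, 4.5) contributes a regular 12-gon of circumradius 9.5 (perimeter = 2·12·9.500·sin(180°/12) = 59.01 mm); Merging all regions: the regions partially overlap (shared area 128.03 mm²), so the edge portions inside another operand are dropped and the merged outline is re-measured after clipping — boundary = 80.60 mm. So its perimeter = 80.60 mm. Layer 46 is larger (98.36 vs 80.60 mm).

layer 46 (z = 9.2 mm)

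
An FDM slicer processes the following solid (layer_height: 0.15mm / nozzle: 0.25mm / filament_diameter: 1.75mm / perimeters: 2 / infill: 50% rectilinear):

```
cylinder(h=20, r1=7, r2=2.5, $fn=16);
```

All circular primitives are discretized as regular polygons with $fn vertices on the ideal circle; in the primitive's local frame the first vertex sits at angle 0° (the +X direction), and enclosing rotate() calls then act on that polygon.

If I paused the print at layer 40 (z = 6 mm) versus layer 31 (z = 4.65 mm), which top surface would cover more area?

layer 31 (z = 4.65 mm)

Layer 40 (z = 6): the cone contributes a regular 16-gon of circumradius 5.650 (interpolated between r1=7 and r2=2.5 at t=0.300) (area = (16/2)·5.650²·sin(360°/16) = 97.73 mm²). So its area = 97.73 mm². Layer 31 (z = 4.65): the cone: at t=0.233 of its height the radius interpolates to r₁+(r₂−r₁)t = 5.954, giving a regular 16-gon of that circumradius (area = (16/2)·5.954²·sin(360°/16) = 108.52 mm²). So its area = 108.52 mm². Layer 31 is larger (108.52 vs 97.73 mm²).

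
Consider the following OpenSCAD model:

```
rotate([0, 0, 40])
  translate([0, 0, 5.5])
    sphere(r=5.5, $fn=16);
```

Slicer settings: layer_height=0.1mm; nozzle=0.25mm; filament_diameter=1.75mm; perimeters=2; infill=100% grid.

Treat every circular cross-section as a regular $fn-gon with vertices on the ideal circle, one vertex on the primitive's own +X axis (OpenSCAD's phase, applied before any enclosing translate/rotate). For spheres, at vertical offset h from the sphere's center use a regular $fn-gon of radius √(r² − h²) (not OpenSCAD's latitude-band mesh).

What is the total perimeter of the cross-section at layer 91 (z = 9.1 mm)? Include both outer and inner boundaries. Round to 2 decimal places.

25.96 mm

At z = 9.1 mm: the sphere: section is a regular 16-gon, circumradius = √(r²−h²) = √(5.5²−3.6²) = 4.158 (perimeter = 2·16·4.158·sin(180°/16) = 25.96 mm); (whole slice rotated 40° about Z — lengths, areas and connectivity unchanged). Overall, the cross-section is a single solid region. Total boundary length (outer) = 25.96 mm.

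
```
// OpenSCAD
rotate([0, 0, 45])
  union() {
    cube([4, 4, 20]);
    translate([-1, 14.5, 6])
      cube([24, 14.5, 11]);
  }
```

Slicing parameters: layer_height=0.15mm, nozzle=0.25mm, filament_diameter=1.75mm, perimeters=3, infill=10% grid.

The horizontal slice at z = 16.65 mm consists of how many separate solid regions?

At z = 16.65 mm: the cube is present — its section is the full 4×4 rectangle; the 24×14.5 cube at (-1, 14.5) contributes its full rectangle; Taking the union: the 2 present regions are separate (no shared area or edge), so areas and boundary lengths simply add and each stays a separate island — 2 connected regions; (whole slice rotated 45° about Z — lengths, areas and connectivity unchanged). The result has 2 disconnected regions.

2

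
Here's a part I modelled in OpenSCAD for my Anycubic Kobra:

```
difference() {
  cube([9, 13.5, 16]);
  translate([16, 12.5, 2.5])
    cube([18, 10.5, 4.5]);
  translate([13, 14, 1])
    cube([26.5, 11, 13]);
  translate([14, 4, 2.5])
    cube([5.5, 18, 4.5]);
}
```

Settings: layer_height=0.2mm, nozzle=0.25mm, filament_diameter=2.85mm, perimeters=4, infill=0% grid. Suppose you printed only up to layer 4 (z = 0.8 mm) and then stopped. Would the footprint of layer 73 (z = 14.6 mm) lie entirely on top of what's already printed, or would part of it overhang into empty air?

Compare the two slices. At z = 0.8: the cube (footprint 9×13.5) is included at this height (area 121.50 mm²); the cube at (16, 12.5) does not reach this height (z outside [2.5, 7]); the cube at (13, 14) does not reach this height (z outside [1, 14]); the cube at (14, 4) is not intersected at this z (z outside [2.5, 7]); Taking the first minus the rest: none of the subtracted shapes is present at this height, so the 9×13.5 cube is unchanged — area = 121.50 mm². At z = 14.6: the cube is present — its section is the full 9×13.5 rectangle (area 121.50 mm²); the cube at (16, 12.5) does not reach this height (z outside [2.5, 7]); the cube at (13, 14) is absent (z outside [1, 14]); the cube at (14, 4) does not reach this height (z outside [2.5, 7]); After the difference (first − rest): none of the subtracted shapes is present at this height, so the 9×13.5 cube is unchanged — area = 121.50 mm². Checking containment: the cross-section at z = 14.6 is a subset of the cross-section at z = 0.8.

entirely on top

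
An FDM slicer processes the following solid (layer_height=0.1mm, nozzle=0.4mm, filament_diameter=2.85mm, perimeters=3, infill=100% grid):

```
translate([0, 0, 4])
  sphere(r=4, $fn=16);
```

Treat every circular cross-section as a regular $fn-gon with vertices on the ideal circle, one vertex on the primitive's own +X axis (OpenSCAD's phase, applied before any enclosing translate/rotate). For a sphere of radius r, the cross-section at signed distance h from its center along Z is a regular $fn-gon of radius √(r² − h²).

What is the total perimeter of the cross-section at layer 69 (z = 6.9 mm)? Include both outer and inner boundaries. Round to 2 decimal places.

At z = 6.9 mm: the r=4 sphere slices to a regular 16-gon of circumradius 2.755 (√(r²−h²) with h=2.9 from center) (perimeter = 2·16·2.755·sin(180°/16) = 17.20 mm). Overall, the cross-section is a single solid region. Total boundary length (outer) = 17.20 mm.

17.20 mm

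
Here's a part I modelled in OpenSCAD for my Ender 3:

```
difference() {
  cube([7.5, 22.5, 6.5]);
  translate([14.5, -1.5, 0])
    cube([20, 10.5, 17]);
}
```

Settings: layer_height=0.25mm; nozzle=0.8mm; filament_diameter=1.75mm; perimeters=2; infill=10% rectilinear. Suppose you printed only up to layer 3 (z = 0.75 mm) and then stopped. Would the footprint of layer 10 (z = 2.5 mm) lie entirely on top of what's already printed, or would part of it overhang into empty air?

Compare the two slices. At z = 0.75: the cube (footprint 7.5×22.5) is included at this height (area 168.75 mm²); the 20×10.5 cube at (14.5, -1.5) contributes its full rectangle (area 210.00 mm²); After the difference (first − rest): starting from the 7.5×22.5 cube (168.75 mm²), the 20×10.5 cube at (14.5, -1.5) misses the remaining region (no effect) — area = 168.75 mm². At z = 2.5: the 7.5×22.5 cube contributes its full rectangle (area 168.75 mm²); the cube at (14.5, -1.5) (footprint 20×10.5) is included at this height (area 210.00 mm²); After the difference (first − rest): starting from the 7.5×22.5 cube (168.75 mm²), the 20×10.5 cube at (14.5, -1.5) misses the remaining region (no effect) — area = 168.75 mm². Checking containment: the cross-section at z = 2.5 is a subset of the cross-section at z = 0.75.

entirely on top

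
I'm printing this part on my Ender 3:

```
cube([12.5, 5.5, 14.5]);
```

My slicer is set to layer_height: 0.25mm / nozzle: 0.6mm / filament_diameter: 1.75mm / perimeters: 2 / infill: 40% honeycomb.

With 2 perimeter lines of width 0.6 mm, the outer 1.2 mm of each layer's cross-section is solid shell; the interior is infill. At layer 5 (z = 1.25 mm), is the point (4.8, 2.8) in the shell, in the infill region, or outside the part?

infill

At z = 1.25 mm: the 12.5×5.5 cube contributes its full rectangle. Overall, the cross-section is a single solid region. The nearest boundary edge runs (12.50, 5.50)→(0.00, 5.50); distance from the point to it = 2.70 mm. The point is inside the cross-section and 2.70 mm from the nearest boundary — more than the 1.2 mm shell width (2 × 0.6), so it's in the infill interior.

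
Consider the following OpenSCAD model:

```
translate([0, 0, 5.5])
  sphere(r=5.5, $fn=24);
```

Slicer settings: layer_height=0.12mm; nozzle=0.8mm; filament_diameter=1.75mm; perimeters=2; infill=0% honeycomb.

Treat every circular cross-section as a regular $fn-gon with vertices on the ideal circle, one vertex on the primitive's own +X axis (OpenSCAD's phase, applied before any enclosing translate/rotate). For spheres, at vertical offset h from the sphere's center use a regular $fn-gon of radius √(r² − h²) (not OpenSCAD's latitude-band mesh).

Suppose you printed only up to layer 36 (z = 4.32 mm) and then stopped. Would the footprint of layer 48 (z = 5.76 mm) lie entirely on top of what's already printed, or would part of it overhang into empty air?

Compare the two slices. At z = 4.32: the r=5.5 sphere slices to a regular 24-gon of circumradius 5.372 (√(r²−h²) with h=1.18 from center) (area = (24/2)·5.372²·sin(360°/24) = 89.63 mm²). At z = 5.76: the r=5.5 sphere slices to a regular 24-gon of circumradius 5.494 (√(r²−h²) with h=0.26 from center) (area = (24/2)·5.494²·sin(360°/24) = 93.74 mm²). Checking containment: at z = 5.76 the cross-section extends beyond the z = 4.32 cross-section by about 4.11 mm².

part overhangs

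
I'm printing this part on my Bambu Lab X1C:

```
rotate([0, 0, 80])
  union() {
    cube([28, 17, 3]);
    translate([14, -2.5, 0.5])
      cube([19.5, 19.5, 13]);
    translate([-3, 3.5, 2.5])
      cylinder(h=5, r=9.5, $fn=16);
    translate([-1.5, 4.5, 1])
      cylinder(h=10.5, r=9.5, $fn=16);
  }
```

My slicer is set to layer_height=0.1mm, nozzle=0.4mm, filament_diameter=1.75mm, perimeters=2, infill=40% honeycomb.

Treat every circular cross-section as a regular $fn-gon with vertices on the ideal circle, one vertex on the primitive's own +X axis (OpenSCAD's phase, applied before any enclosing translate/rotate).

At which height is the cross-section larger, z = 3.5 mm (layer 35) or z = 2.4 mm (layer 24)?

layer 24 (z = 2.4 mm)

Layer 35 (z = 3.5): the cube is absent (z outside [0, 3]); the cube at (14, -2.5) (footprint 19.5×19.5) is included at this height (area 380.25 mm²); the r=9.5 cylinder at (-3, 3.5) gives a regular 16-gon of circumradius 9.5 (constant along its height) (area = (16/2)·9.500²·sin(360°/16) = 276.30 mm²); the r=9.5 cylinder at (-1.5, 4.5) gives a regular 16-gon of circumradius 9.5 (constant along its height) (area = (16/2)·9.500²·sin(360°/16) = 276.30 mm²); Taking the union: the regions partially overlap — summed areas 932.84 mm² minus the doubly-counted overlap 242.70 mm² gives 690.15 mm² — area = 690.15 mm²; (rotated 80° about Z; rotation is an isometry so areas/perimeters/island counts are preserved). So its area = 690.15 mm². Layer 24 (z = 2.4): the cube is present — its section is the full 28×17 rectangle (area 476.00 mm²); the cube at (14, -2.5) is present — its section is the full 19.5×19.5 rectangle (area 380.25 mm²); the cylinder at (-3, 3.5) is not intersected at this z (z outside [2.5, 7.5]); the r=9.5 cylinder at (-1.5, 4.5) gives a regular 16-gon of circumradius 9.5 (constant along its height) (area = (16/2)·9.500²·sin(360°/16) = 276.30 mm²); Combining (union): the regions partially overlap — summed areas 1132.55 mm² minus the doubly-counted overlap 326.86 mm² gives 805.69 mm² — area = 805.69 mm²; (rotated 80° about Z; rotation is an isometry so areas/perimeters/island counts are preserved). So its area = 805.69 mm². Layer 24 is larger (805.69 vs 690.15 mm²).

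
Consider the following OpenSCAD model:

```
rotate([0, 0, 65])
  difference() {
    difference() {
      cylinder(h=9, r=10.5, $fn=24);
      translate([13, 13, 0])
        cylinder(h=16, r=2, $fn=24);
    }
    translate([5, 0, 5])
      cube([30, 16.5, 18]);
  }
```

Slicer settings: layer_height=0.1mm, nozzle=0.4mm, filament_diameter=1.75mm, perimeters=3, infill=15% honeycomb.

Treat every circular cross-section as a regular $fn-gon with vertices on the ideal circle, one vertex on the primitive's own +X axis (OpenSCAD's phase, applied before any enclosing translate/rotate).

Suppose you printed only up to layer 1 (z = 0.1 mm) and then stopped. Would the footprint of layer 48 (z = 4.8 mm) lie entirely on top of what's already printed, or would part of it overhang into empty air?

entirely on top

Compare the two slices. At z = 0.1: the cylinder: section is a regular 24-gon, circumradius r=10.5 (area = (24/2)·10.500²·sin(360°/24) = 342.42 mm²); the r=2 cylinder at (13, 13) contributes a regular 24-gon of circumradius 2 (area = (24/2)·2.000²·sin(360°/24) = 12.42 mm²); Taking the first minus the rest: starting from the r=10.5 cylinder (342.42 mm²), the r=2 cylinder at (13, 13) misses the remaining region (no effect) — area = 342.42 mm²; the cube at (5, 0) is not intersected at this z (z outside [5, 23]); Taking the first minus the rest: none of the subtracted shapes is present at this height, so the result so far is unchanged — area = 342.42 mm²; (rotated 65° about Z; rotation is an isometry so areas/perimeters/island counts are preserved). At z = 4.8: the r=10.5 cylinder contributes a regular 24-gon of circumradius 10.5 (area = (24/2)·10.500²·sin(360°/24) = 342.42 mm²); the cylinder at (13, 13): section is a regular 24-gon, circumradius r=2 (area = (24/2)·2.000²·sin(360°/24) = 12.42 mm²); Taking the first minus the rest: starting from the r=10.5 cylinder (342.42 mm²), the r=2 cylinder at (13, 13) misses the remaining region (no effect) — area = 342.42 mm²; the cube at (5, 0) does not reach this height (z outside [5, 23]); Subtracting the remaining from the first: none of the subtracted shapes is present at this height, so that combined region is unchanged — area = 342.42 mm²; (whole slice rotated 65° about Z — lengths, areas and connectivity unchanged). Checking containment: the cross-section at z = 4.8 is a subset of the cross-section at z = 0.1.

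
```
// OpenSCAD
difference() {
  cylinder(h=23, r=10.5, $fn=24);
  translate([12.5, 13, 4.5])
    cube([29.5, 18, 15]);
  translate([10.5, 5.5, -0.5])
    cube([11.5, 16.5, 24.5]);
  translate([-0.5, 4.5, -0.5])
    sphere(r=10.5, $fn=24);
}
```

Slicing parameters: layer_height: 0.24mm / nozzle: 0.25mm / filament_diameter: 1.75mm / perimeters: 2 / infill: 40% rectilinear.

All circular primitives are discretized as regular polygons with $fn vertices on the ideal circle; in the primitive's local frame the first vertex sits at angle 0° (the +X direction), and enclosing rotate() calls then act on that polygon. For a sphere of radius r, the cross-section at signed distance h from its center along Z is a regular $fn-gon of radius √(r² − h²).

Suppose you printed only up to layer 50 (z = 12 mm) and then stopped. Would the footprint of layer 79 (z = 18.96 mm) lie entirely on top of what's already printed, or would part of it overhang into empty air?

Compare the two slices. At z = 12: the cylinder: section is a regular 24-gon, circumradius r=10.5 (area = (24/2)·10.500²·sin(360°/24) = 342.42 mm²); the cube at (12.5, 13) is present — its section is the full 29.5×18 rectangle (area 531.00 mm²); the cube at (10.5, 5.5) is present — its section is the full 11.5×16.5 rectangle (area 189.75 mm²); the sphere at (-0.5, 4.5) is absent (|z−center|=12.500 > r=10.5); After the difference (first − rest): starting from the r=10.5 cylinder (342.42 mm²), the 29.5×18 cube at (12.5, 13) misses the remaining region (no effect); the 11.5×16.5 cube at (10.5, 5.5) misses the remaining region (no effect) — area = 342.42 mm². At z = 18.96: the cylinder: section is a regular 24-gon, circumradius r=10.5 (area = (24/2)·10.500²·sin(360°/24) = 342.42 mm²); the cube at (12.5, 13) (footprint 29.5×18) is included at this height (area 531.00 mm²); the cube at (10.5, 5.5) (footprint 11.5×16.5) is included at this height (area 189.75 mm²); the sphere at (-0.5, 4.5) does not reach this height (|z−center|=19.460 > r=10.5); Subtracting the remaining from the first: starting from the r=10.5 cylinder (342.42 mm²), the 29.5×18 cube at (12.5, 13) misses the remaining region (no effect); the 11.5×16.5 cube at (10.5, 5.5) misses the remaining region (no effect) — area = 342.42 mm². Checking containment: the cross-section at z = 18.96 is a subset of the cross-section at z = 12.

entirely on top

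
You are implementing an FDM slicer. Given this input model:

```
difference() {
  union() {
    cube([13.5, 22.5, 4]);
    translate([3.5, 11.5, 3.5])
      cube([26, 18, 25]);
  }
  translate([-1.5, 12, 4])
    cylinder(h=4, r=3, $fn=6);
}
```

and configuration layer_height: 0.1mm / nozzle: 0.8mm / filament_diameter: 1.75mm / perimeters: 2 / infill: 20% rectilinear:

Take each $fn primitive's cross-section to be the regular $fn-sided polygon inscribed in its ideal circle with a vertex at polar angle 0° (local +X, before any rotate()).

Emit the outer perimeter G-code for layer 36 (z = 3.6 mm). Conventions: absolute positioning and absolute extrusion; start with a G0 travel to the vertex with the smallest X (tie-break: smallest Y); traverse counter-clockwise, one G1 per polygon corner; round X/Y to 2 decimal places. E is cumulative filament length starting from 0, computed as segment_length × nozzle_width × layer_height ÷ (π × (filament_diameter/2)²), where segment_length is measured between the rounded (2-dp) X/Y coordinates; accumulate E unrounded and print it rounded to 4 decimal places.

G0 X0.00 Y0.00 Z3.60
G1 X13.50 Y0.00 E0.4490
G1 X13.50 Y11.50 E0.8315
G1 X29.50 Y11.50 E1.3637
G1 X29.50 Y29.50 E1.9623
G1 X3.50 Y29.50 E2.8271
G1 X3.50 Y22.50 E3.0599
G1 X0.00 Y22.50 E3.1763
G1 X0.00 Y0.00 E3.9247

At z = 3.6 mm: the cube (footprint 13.5×22.5) is included at this height; the cube at (3.5, 11.5) is present — its section is the full 26×18 rectangle; Taking the union: the regions partially overlap (shared area 110.00 mm²), so overlapping operands fuse into one piece — 1 connected region; the cylinder at (-1.5, 12) is not intersected at this z (z outside [4, 8]); Subtracting the remaining from the first: none of the subtracted shapes is present at this height, so the result so far is unchanged — 1 connected region. The outline is a single polygon with 8 vertices. Extrusion per mm of travel: 0.8 × 0.1 / (π × 0.875²) = 0.033260. Accumulating E over each segment gives final E = 3.9247.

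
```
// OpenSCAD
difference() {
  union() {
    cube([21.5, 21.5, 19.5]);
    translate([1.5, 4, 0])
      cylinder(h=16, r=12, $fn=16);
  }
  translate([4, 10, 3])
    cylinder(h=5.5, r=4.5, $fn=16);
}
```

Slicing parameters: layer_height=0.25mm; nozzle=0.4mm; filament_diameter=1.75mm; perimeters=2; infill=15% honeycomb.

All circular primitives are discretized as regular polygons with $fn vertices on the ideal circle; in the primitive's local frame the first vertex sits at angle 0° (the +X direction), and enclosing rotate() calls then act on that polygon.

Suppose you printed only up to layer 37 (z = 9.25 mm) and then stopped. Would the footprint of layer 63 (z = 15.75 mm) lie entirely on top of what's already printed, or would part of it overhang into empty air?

entirely on top

Compare the two slices. At z = 9.25: the cube (footprint 21.5×21.5) is included at this height (area 462.25 mm²); the r=12 cylinder at (1.5, 4) contributes a regular 16-gon of circumradius 12 (area = (16/2)·12.000²·sin(360°/16) = 440.85 mm²); Taking the union: the regions partially overlap — summed areas 903.10 mm² minus the doubly-counted overlap 180.40 mm² gives 722.70 mm² — area = 722.70 mm²; the cylinder at (4, 10) is absent (z outside [3, 8.5]); After the difference (first − rest): none of the subtracted shapes is present at this height, so that combined region is unchanged — area = 722.70 mm². At z = 15.75: the cube (footprint 21.5×21.5) is included at this height (area 462.25 mm²); the cylinder at (1.5, 4): section is a regular 16-gon, circumradius r=12 (area = (16/2)·12.000²·sin(360°/16) = 440.85 mm²); Merging all regions: the regions partially overlap — summed areas 903.10 mm² minus the doubly-counted overlap 180.40 mm² gives 722.70 mm² — area = 722.70 mm²; the cylinder at (4, 10) does not reach this height (z outside [3, 8.5]); Subtracting the remaining from the first: none of the subtracted shapes is present at this height, so that combined region is unchanged — area = 722.70 mm². Checking containment: the cross-section at z = 15.75 is a subset of the cross-section at z = 9.25.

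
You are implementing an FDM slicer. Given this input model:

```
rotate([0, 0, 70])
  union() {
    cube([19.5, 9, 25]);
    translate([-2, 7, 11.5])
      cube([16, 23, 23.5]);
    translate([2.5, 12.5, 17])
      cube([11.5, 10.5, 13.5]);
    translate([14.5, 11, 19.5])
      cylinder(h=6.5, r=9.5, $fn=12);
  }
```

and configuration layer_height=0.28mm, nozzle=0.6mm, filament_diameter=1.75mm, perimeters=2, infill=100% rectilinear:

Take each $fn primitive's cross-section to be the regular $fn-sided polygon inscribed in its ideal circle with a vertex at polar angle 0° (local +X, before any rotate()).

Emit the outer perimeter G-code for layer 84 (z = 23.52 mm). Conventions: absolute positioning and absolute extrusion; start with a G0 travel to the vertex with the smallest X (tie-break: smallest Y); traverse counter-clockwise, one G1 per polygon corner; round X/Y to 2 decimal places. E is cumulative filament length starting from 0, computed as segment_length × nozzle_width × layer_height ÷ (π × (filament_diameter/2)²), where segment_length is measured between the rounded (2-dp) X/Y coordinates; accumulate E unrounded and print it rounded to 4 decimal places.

At z = 23.52 mm: the cube is present — its section is the full 19.5×9 rectangle; the 16×23 cube at (-2, 7) contributes its full rectangle; the cube at (2.5, 12.5) is present — its section is the full 11.5×10.5 rectangle; the r=9.5 cylinder at (14.5, 11) gives a regular 12-gon of circumradius 9.5 (constant along its height); Merging all regions: the regions partially overlap (shared area 312.54 mm²), so overlapping operands fuse into one piece — 1 connected region; (rotated 70° about Z; rotation is an isometry so areas/perimeters/island counts are preserved). The outline is a single polygon with 13 vertices. Extrusion per mm of travel: 0.6 × 0.28 / (π × 0.875²) = 0.069846. Accumulating E over each segment gives final E = 7.3269.

G0 X-28.87 Y8.38 Z23.52
G1 X-7.26 Y0.51 E1.6064
G1 X-6.58 Y2.39 E1.7460
G1 X0.00 Y0.00 E2.2350
G1 X6.67 Y18.32 E3.5967
G1 X3.83 Y19.36 E3.8080
G1 X1.90 Y23.49 E4.1264
G1 X-2.13 Y26.31 E4.4699
G1 X-7.03 Y26.74 E4.8135
G1 X-11.48 Y24.67 E5.1563
G1 X-14.30 Y20.64 E5.4998
G1 X-14.35 Y20.12 E5.5363
G1 X-23.40 Y23.42 E6.2091
G1 X-28.87 Y8.38 E7.3269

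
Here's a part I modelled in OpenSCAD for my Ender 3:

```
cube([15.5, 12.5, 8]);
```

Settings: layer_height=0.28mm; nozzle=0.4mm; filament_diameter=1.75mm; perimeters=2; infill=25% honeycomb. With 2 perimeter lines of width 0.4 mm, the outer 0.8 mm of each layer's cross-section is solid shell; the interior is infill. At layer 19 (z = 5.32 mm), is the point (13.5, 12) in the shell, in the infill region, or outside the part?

shell

At z = 5.32 mm: the cube is present — its section is the full 15.5×12.5 rectangle. Overall, the cross-section is a single solid region. The nearest boundary edge runs (15.50, 12.50)→(0.00, 12.50); distance from the point to it = 0.50 mm. The point is inside the cross-section, 0.50 mm from the nearest boundary — within the 0.8 mm shell band (2 × 0.4).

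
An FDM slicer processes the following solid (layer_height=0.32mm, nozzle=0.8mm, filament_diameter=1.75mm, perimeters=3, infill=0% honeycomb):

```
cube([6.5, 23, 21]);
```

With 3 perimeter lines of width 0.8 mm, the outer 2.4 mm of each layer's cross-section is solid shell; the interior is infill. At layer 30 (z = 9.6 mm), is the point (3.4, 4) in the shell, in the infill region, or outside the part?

At z = 9.6 mm: the cube is present — its section is the full 6.5×23 rectangle. Overall, the cross-section is a single solid region. The nearest boundary edge runs (6.50, 0.00)→(6.50, 23.00); distance from the point to it = 3.10 mm. The point is inside the cross-section and 3.10 mm from the nearest boundary — more than the 2.4 mm shell width (3 × 0.8), so it's in the infill interior.

infill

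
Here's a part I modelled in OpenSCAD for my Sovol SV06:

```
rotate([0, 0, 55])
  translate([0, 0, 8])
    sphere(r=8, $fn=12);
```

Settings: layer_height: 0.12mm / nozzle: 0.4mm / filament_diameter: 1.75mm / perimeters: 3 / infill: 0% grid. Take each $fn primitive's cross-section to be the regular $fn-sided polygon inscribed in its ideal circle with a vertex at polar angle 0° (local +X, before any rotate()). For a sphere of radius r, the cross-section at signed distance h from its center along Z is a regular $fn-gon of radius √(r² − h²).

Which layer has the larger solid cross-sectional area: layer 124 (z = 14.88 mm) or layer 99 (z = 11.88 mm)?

layer 99 (z = 11.88 mm)

Layer 124 (z = 14.88): the r=8 sphere slices to a regular 12-gon of circumradius 4.082 (√(r²−h²) with h=6.88 from center) (area = (12/2)·4.082²·sin(360°/12) = 50.00 mm²); (whole slice rotated 55° about Z — lengths, areas and connectivity unchanged). So its area = 50.00 mm². Layer 99 (z = 11.88): the sphere: section is a regular 12-gon, circumradius = √(r²−h²) = √(8²−3.88²) = 6.996 (area = (12/2)·6.996²·sin(360°/12) = 146.84 mm²); (whole slice rotated 55° about Z — lengths, areas and connectivity unchanged). So its area = 146.84 mm². Layer 99 is larger (146.84 vs 50.00 mm²).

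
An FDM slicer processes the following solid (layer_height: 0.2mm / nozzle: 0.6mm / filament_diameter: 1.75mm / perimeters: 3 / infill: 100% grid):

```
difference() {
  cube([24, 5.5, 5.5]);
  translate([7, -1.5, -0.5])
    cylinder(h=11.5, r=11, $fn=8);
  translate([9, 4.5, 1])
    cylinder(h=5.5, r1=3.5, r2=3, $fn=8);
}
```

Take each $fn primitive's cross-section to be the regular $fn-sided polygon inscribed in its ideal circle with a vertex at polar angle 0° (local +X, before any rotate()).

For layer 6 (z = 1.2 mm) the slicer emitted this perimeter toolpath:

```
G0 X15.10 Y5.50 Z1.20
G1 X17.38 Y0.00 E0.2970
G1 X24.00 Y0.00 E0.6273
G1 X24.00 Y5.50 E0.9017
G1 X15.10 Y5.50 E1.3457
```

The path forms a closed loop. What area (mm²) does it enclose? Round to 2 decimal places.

42.68 mm²

Apply the shoelace formula to the sequence of (X, Y) vertices; enclosed area = 42.68 mm².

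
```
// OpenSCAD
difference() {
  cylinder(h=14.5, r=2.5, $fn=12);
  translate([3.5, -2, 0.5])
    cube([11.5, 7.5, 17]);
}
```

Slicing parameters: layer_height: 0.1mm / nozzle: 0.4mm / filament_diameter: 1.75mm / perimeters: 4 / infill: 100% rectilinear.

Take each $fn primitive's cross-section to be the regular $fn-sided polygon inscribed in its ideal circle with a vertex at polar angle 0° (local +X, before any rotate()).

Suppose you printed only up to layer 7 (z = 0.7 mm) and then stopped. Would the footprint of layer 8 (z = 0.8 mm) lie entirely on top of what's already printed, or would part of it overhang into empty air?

Compare the two slices. At z = 0.7: the r=2.5 cylinder contributes a regular 12-gon of circumradius 2.5 (area = (12/2)·2.500²·sin(360°/12) = 18.75 mm²); the cube at (3.5, -2) (footprint 11.5×7.5) is included at this height (area 86.25 mm²); After the difference (first − rest): starting from the r=2.5 cylinder (18.75 mm²), the 11.5×7.5 cube at (3.5, -2) misses the remaining region (no effect) — area = 18.75 mm². At z = 0.8: the r=2.5 cylinder contributes a regular 12-gon of circumradius 2.5 (area = (12/2)·2.500²·sin(360°/12) = 18.75 mm²); the cube at (3.5, -2) (footprint 11.5×7.5) is included at this height (area 86.25 mm²); After the difference (first − rest): starting from the r=2.5 cylinder (18.75 mm²), the 11.5×7.5 cube at (3.5, -2) misses the remaining region (no effect) — area = 18.75 mm². Checking containment: the cross-section at z = 0.8 is a subset of the cross-section at z = 0.7.

entirely on top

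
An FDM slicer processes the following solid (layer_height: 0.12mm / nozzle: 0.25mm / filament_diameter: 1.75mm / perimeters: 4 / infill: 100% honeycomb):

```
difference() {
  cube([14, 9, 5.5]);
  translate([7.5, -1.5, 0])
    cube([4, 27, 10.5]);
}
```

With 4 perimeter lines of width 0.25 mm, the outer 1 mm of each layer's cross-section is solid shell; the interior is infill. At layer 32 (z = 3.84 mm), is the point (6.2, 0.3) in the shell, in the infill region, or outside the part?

At z = 3.84 mm: the cube (footprint 14×9) is included at this height; the cube at (7.5, -1.5) (footprint 4×27) is included at this height; Taking the first minus the rest: starting from the 14×9 cube, the 4×27 cube at (7.5, -1.5) partially overlaps it — only the 36.00 mm² overlap (of its 108.00 mm²) is removed, clipping the outline — 2 connected regions. Overall, the cross-section has 2 separate islands. The nearest boundary edge runs (7.50, 0.00)→(0.00, 0.00); distance from the point to it = 0.30 mm. (Shell/infill is judged within the island containing the point — the largest one.) The point is inside the cross-section, 0.30 mm from the nearest boundary — within the 1 mm shell band (4 × 0.25).

shell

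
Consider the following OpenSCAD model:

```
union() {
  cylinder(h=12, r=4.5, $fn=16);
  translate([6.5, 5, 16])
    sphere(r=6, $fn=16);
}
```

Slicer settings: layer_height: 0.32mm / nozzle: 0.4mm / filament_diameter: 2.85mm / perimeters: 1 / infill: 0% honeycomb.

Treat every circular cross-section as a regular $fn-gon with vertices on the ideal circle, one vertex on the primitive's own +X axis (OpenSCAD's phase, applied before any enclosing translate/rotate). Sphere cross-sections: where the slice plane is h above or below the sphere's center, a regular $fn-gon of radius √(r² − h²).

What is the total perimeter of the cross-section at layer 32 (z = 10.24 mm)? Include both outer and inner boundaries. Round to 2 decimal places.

At z = 10.24 mm: the r=4.5 cylinder contributes a regular 16-gon of circumradius 4.5 (perimeter = 2·16·4.500·sin(180°/16) = 28.09 mm); the sphere at (6.5, 5): section is a regular 16-gon, circumradius = √(r²−h²) = √(6²−5.76²) = 1.680 (perimeter = 2·16·1.680·sin(180°/16) = 10.49 mm); Taking the union: the 2 present regions are separate (no shared area or edge), so areas and boundary lengths simply add and each stays a separate island — boundary = 38.58 mm. Overall, the cross-section has 2 separate islands. Total boundary length (outer) = 38.58 mm.

38.58 mm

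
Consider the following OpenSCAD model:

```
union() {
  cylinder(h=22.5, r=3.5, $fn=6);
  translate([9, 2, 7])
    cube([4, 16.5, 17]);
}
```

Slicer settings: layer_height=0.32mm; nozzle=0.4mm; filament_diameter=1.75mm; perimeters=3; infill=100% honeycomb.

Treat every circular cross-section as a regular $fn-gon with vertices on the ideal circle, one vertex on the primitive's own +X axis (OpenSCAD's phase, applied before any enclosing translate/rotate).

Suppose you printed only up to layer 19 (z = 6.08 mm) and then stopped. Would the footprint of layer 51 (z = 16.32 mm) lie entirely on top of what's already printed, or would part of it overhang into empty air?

part overhangs

Compare the two slices. At z = 6.08: the r=3.5 cylinder contributes a regular 6-gon of circumradius 3.5 (area = (6/2)·3.500²·sin(360°/6) = 31.83 mm²); the cube at (9, 2) is not intersected at this z (z outside [7, 24]); Combining (union): only the r=3.5 cylinder is present, so the union is just that shape — area = 31.83 mm². At z = 16.32: the r=3.5 cylinder gives a regular 6-gon of circumradius 3.5 (constant along its height) (area = (6/2)·3.500²·sin(360°/6) = 31.83 mm²); the 4×16.5 cube at (9, 2) contributes its full rectangle (area 66.00 mm²); Combining (union): the 2 present regions are separate (no shared area or edge), so areas and boundary lengths simply add and each stays a separate island — area = 97.83 mm². Checking containment: at z = 16.32 the cross-section extends beyond the z = 6.08 cross-section by about 66.00 mm².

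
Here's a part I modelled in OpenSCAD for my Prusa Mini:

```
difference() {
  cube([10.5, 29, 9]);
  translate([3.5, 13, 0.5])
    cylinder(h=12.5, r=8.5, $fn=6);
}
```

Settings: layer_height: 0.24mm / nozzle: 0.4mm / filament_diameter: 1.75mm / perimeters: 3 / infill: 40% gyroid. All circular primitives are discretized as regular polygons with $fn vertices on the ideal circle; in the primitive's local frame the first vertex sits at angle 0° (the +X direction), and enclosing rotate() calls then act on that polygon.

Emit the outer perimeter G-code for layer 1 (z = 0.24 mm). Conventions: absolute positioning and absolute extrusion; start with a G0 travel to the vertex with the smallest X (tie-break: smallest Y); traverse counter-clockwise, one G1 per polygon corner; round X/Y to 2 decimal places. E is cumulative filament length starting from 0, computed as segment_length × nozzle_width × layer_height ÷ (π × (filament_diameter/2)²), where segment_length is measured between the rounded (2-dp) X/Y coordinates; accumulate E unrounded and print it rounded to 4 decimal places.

At z = 0.24 mm: the cube is present — its section is the full 10.5×29 rectangle; the cylinder at (3.5, 13) is absent (z outside [0.5, 13]); Taking the first minus the rest: none of the subtracted shapes is present at this height, so the 10.5×29 cube is unchanged — 1 connected region. The outline is a single polygon with 4 vertices. Extrusion per mm of travel: 0.4 × 0.24 / (π × 0.875²) = 0.039912. Accumulating E over each segment gives final E = 3.1531.

G0 X0.00 Y0.00 Z0.24
G1 X10.50 Y0.00 E0.4191
G1 X10.50 Y29.00 E1.5765
G1 X0.00 Y29.00 E1.9956
G1 X0.00 Y0.00 E3.1531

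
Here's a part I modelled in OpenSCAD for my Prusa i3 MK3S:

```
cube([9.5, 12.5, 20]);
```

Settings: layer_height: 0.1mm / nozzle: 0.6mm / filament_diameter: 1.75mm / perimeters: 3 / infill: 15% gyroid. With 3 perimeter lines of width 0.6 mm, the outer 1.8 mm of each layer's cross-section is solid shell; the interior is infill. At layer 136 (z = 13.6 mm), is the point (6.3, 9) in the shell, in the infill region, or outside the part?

At z = 13.6 mm: the 9.5×12.5 cube contributes its full rectangle. Overall, the cross-section is a single solid region. The nearest boundary edge runs (9.50, 0.00)→(9.50, 12.50); distance from the point to it = 3.20 mm. The point is inside the cross-section and 3.20 mm from the nearest boundary — more than the 1.8 mm shell width (3 × 0.6), so it's in the infill interior.

infill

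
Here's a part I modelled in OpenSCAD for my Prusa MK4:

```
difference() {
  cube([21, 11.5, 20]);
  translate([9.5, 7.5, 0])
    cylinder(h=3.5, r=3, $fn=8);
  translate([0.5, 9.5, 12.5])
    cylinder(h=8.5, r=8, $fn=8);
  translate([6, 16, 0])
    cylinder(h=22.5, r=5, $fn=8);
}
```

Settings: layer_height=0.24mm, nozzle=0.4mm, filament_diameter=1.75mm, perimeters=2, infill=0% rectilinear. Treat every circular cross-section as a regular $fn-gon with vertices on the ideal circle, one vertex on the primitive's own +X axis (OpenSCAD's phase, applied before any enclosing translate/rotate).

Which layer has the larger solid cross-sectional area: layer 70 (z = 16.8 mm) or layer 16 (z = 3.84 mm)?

layer 16 (z = 3.84 mm)

Layer 70 (z = 16.8): the cube (footprint 21×11.5) is included at this height (area 241.50 mm²); the cylinder at (9.5, 7.5) is absent (z outside [0, 3.5]); the r=8 cylinder at (0.5, 9.5) contributes a regular 8-gon of circumradius 8 (area = (8/2)·8.000²·sin(360°/8) = 181.02 mm²); the cylinder at (6, 16): section is a regular 8-gon, circumradius r=5 (area = (8/2)·5.000²·sin(360°/8) = 70.71 mm²); After the difference (first − rest): starting from the 21×11.5 cube (241.50 mm²), the r=8 cylinder at (0.5, 9.5) partially overlaps it — only the 65.37 mm² overlap (of its 181.02 mm²) is removed, clipping the outline; the r=5 cylinder at (6, 16) misses the remaining region (no effect) — area = 176.13 mm². So its area = 176.13 mm². Layer 16 (z = 3.84): the cube is present — its section is the full 21×11.5 rectangle (area 241.50 mm²); the cylinder at (9.5, 7.5) is not intersected at this z (z outside [0, 3.5]); the cylinder at (0.5, 9.5) does not reach this height (z outside [12.5, 21]); the r=5 cylinder at (6, 16) gives a regular 8-gon of circumradius 5 (constant along its height) (area = (8/2)·5.000²·sin(360°/8) = 70.71 mm²); Taking the first minus the rest: starting from the 21×11.5 cube (241.50 mm²), the r=5 cylinder at (6, 16) partially overlaps it — only the 0.60 mm² overlap (of its 70.71 mm²) is removed, clipping the outline — area = 240.90 mm². So its area = 240.90 mm². Layer 16 is larger (240.90 vs 176.13 mm²).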